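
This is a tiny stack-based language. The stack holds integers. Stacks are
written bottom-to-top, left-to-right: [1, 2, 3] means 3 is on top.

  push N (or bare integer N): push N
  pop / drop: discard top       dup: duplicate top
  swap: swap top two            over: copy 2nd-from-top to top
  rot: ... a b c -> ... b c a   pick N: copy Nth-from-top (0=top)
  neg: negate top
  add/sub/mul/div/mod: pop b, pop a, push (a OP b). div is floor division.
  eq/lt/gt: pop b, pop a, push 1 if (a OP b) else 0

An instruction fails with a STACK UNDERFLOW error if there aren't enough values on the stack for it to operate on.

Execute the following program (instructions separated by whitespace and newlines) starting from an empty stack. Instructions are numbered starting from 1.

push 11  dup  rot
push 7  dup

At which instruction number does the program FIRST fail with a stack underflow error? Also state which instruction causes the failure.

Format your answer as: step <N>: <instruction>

Answer: step 3: rot

Derivation:
Step 1 ('push 11'): stack = [11], depth = 1
Step 2 ('dup'): stack = [11, 11], depth = 2
Step 3 ('rot'): needs 3 value(s) but depth is 2 — STACK UNDERFLOW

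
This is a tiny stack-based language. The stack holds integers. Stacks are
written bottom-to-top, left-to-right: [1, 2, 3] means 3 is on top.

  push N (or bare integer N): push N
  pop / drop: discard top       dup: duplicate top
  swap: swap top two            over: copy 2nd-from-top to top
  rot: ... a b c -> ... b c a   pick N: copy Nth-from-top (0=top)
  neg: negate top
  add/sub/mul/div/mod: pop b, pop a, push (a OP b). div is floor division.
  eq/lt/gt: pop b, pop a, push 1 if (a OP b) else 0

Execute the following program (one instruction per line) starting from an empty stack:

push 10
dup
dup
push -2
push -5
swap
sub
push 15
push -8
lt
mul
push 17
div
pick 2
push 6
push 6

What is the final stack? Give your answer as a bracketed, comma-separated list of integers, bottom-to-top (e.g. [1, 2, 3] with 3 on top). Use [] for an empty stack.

After 'push 10': [10]
After 'dup': [10, 10]
After 'dup': [10, 10, 10]
After 'push -2': [10, 10, 10, -2]
After 'push -5': [10, 10, 10, -2, -5]
After 'swap': [10, 10, 10, -5, -2]
After 'sub': [10, 10, 10, -3]
After 'push 15': [10, 10, 10, -3, 15]
After 'push -8': [10, 10, 10, -3, 15, -8]
After 'lt': [10, 10, 10, -3, 0]
After 'mul': [10, 10, 10, 0]
After 'push 17': [10, 10, 10, 0, 17]
After 'div': [10, 10, 10, 0]
After 'pick 2': [10, 10, 10, 0, 10]
After 'push 6': [10, 10, 10, 0, 10, 6]
After 'push 6': [10, 10, 10, 0, 10, 6, 6]

Answer: [10, 10, 10, 0, 10, 6, 6]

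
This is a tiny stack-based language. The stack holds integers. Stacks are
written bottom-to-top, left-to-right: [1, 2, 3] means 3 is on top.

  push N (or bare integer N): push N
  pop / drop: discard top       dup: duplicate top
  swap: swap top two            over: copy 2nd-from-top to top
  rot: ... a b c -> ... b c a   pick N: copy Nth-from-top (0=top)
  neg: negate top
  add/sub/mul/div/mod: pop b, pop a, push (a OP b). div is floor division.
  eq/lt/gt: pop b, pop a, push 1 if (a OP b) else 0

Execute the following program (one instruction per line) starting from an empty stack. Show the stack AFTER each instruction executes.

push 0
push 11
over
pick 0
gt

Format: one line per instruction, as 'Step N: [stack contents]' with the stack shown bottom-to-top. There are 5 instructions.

Step 1: [0]
Step 2: [0, 11]
Step 3: [0, 11, 0]
Step 4: [0, 11, 0, 0]
Step 5: [0, 11, 0]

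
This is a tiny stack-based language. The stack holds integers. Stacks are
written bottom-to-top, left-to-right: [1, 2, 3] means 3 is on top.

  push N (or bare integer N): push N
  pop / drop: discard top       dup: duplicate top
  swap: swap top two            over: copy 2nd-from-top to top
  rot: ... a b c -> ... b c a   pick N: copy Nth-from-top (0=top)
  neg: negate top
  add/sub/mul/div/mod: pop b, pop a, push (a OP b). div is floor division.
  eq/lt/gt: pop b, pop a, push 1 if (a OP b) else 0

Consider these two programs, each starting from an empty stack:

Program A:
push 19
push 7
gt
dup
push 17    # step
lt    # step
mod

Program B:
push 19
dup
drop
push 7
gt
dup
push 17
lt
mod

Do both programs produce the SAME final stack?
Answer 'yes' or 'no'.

Answer: yes

Derivation:
Program A trace:
  After 'push 19': [19]
  After 'push 7': [19, 7]
  After 'gt': [1]
  After 'dup': [1, 1]
  After 'push 17': [1, 1, 17]
  After 'lt': [1, 1]
  After 'mod': [0]
Program A final stack: [0]

Program B trace:
  After 'push 19': [19]
  After 'dup': [19, 19]
  After 'drop': [19]
  After 'push 7': [19, 7]
  After 'gt': [1]
  After 'dup': [1, 1]
  After 'push 17': [1, 1, 17]
  After 'lt': [1, 1]
  After 'mod': [0]
Program B final stack: [0]
Same: yes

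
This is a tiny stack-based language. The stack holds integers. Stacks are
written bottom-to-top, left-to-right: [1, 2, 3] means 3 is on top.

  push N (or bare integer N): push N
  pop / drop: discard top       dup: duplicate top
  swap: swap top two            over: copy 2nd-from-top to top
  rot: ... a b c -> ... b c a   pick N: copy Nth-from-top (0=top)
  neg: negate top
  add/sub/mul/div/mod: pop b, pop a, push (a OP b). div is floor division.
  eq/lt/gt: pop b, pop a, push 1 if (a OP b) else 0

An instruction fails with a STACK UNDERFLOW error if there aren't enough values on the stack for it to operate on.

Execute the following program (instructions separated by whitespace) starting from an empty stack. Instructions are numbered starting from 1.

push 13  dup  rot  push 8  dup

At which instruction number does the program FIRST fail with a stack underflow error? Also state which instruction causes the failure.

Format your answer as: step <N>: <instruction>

Answer: step 3: rot

Derivation:
Step 1 ('push 13'): stack = [13], depth = 1
Step 2 ('dup'): stack = [13, 13], depth = 2
Step 3 ('rot'): needs 3 value(s) but depth is 2 — STACK UNDERFLOW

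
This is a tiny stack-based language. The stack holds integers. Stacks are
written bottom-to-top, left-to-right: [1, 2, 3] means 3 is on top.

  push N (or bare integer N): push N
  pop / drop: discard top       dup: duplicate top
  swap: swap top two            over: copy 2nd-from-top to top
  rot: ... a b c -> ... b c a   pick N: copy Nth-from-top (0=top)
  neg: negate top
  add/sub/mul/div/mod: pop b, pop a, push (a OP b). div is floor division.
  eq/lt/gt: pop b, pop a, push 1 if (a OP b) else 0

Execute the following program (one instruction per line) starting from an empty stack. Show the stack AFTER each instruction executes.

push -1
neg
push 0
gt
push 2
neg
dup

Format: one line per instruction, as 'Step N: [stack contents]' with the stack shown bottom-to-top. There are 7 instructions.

Step 1: [-1]
Step 2: [1]
Step 3: [1, 0]
Step 4: [1]
Step 5: [1, 2]
Step 6: [1, -2]
Step 7: [1, -2, -2]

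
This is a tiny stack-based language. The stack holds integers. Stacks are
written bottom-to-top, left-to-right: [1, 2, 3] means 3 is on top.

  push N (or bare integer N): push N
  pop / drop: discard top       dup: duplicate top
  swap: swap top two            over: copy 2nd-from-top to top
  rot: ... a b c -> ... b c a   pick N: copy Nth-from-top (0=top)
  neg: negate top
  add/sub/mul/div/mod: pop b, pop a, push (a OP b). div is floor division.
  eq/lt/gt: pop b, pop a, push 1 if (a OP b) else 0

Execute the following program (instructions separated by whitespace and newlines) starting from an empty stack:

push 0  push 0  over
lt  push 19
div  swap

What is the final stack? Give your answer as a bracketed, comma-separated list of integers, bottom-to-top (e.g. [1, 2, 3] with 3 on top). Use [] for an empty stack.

Answer: [0, 0]

Derivation:
After 'push 0': [0]
After 'push 0': [0, 0]
After 'over': [0, 0, 0]
After 'lt': [0, 0]
After 'push 19': [0, 0, 19]
After 'div': [0, 0]
After 'swap': [0, 0]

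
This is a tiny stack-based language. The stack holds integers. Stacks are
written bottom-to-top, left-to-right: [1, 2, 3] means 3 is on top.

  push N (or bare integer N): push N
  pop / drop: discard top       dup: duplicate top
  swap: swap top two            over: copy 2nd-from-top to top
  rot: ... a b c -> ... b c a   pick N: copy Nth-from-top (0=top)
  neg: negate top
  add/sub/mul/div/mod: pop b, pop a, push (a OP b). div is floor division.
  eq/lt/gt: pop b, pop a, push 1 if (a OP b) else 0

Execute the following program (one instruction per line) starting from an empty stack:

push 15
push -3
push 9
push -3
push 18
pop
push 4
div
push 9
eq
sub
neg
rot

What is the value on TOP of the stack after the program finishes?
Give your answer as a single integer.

After 'push 15': [15]
After 'push -3': [15, -3]
After 'push 9': [15, -3, 9]
After 'push -3': [15, -3, 9, -3]
After 'push 18': [15, -3, 9, -3, 18]
After 'pop': [15, -3, 9, -3]
After 'push 4': [15, -3, 9, -3, 4]
After 'div': [15, -3, 9, -1]
After 'push 9': [15, -3, 9, -1, 9]
After 'eq': [15, -3, 9, 0]
After 'sub': [15, -3, 9]
After 'neg': [15, -3, -9]
After 'rot': [-3, -9, 15]

Answer: 15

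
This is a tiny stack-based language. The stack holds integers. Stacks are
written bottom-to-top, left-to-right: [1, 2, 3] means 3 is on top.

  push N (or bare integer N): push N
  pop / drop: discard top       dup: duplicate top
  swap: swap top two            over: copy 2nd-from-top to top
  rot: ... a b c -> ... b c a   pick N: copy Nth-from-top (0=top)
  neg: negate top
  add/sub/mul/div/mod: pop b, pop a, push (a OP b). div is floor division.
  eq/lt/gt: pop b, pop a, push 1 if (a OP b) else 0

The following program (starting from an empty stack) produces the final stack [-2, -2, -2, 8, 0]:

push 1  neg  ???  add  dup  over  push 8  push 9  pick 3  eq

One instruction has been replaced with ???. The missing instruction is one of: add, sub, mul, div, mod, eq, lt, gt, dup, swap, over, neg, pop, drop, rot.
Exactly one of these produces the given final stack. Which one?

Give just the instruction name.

Stack before ???: [-1]
Stack after ???:  [-1, -1]
The instruction that transforms [-1] -> [-1, -1] is: dup

Answer: dup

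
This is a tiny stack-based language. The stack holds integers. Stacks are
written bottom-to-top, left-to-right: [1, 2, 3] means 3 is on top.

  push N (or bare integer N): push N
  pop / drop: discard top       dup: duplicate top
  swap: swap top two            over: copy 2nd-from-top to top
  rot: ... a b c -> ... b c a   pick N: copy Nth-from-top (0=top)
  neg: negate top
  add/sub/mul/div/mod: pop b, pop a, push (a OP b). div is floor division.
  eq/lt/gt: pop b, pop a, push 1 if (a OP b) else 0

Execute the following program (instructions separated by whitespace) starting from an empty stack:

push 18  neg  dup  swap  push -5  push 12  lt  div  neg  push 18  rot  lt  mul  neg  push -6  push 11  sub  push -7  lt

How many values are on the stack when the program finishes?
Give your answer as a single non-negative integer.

Answer: 2

Derivation:
After 'push 18': stack = [18] (depth 1)
After 'neg': stack = [-18] (depth 1)
After 'dup': stack = [-18, -18] (depth 2)
After 'swap': stack = [-18, -18] (depth 2)
After 'push -5': stack = [-18, -18, -5] (depth 3)
After 'push 12': stack = [-18, -18, -5, 12] (depth 4)
After 'lt': stack = [-18, -18, 1] (depth 3)
After 'div': stack = [-18, -18] (depth 2)
After 'neg': stack = [-18, 18] (depth 2)
After 'push 18': stack = [-18, 18, 18] (depth 3)
After 'rot': stack = [18, 18, -18] (depth 3)
After 'lt': stack = [18, 0] (depth 2)
After 'mul': stack = [0] (depth 1)
After 'neg': stack = [0] (depth 1)
After 'push -6': stack = [0, -6] (depth 2)
After 'push 11': stack = [0, -6, 11] (depth 3)
After 'sub': stack = [0, -17] (depth 2)
After 'push -7': stack = [0, -17, -7] (depth 3)
After 'lt': stack = [0, 1] (depth 2)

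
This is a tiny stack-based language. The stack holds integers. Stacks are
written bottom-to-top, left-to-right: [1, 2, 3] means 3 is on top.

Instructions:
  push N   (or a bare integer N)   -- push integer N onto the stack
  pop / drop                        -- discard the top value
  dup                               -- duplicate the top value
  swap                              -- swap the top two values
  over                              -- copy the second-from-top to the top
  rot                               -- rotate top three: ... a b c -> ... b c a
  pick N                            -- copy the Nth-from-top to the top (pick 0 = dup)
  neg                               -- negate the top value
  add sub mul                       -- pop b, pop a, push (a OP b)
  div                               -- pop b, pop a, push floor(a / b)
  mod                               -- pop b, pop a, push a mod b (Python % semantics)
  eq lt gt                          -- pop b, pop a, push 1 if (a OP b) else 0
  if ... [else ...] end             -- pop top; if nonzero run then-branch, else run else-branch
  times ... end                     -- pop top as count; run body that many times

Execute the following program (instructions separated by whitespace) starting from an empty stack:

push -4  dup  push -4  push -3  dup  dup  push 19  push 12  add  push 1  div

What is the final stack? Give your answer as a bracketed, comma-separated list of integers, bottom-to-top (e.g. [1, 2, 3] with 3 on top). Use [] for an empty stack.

After 'push -4': [-4]
After 'dup': [-4, -4]
After 'push -4': [-4, -4, -4]
After 'push -3': [-4, -4, -4, -3]
After 'dup': [-4, -4, -4, -3, -3]
After 'dup': [-4, -4, -4, -3, -3, -3]
After 'push 19': [-4, -4, -4, -3, -3, -3, 19]
After 'push 12': [-4, -4, -4, -3, -3, -3, 19, 12]
After 'add': [-4, -4, -4, -3, -3, -3, 31]
After 'push 1': [-4, -4, -4, -3, -3, -3, 31, 1]
After 'div': [-4, -4, -4, -3, -3, -3, 31]

Answer: [-4, -4, -4, -3, -3, -3, 31]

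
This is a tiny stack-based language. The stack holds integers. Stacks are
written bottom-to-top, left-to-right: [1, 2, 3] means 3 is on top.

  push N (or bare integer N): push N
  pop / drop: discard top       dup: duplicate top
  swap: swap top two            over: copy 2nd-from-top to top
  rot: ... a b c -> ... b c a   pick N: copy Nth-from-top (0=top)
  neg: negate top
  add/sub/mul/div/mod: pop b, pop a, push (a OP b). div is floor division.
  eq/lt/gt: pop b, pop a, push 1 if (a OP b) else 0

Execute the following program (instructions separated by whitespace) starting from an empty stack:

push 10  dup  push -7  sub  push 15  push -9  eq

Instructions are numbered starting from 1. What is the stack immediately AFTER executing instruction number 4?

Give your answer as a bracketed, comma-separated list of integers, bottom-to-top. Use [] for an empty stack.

Step 1 ('push 10'): [10]
Step 2 ('dup'): [10, 10]
Step 3 ('push -7'): [10, 10, -7]
Step 4 ('sub'): [10, 17]

Answer: [10, 17]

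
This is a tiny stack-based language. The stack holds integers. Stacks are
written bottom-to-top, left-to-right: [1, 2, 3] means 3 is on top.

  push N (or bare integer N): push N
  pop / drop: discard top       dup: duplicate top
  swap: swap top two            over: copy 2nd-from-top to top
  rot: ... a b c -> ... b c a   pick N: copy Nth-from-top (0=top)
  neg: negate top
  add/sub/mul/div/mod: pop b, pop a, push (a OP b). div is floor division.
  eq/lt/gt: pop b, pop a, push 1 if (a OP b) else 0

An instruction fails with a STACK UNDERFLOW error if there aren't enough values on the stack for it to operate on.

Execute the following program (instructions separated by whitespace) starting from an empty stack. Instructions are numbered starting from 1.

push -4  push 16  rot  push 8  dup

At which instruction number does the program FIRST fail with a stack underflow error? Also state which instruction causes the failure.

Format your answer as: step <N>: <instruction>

Answer: step 3: rot

Derivation:
Step 1 ('push -4'): stack = [-4], depth = 1
Step 2 ('push 16'): stack = [-4, 16], depth = 2
Step 3 ('rot'): needs 3 value(s) but depth is 2 — STACK UNDERFLOW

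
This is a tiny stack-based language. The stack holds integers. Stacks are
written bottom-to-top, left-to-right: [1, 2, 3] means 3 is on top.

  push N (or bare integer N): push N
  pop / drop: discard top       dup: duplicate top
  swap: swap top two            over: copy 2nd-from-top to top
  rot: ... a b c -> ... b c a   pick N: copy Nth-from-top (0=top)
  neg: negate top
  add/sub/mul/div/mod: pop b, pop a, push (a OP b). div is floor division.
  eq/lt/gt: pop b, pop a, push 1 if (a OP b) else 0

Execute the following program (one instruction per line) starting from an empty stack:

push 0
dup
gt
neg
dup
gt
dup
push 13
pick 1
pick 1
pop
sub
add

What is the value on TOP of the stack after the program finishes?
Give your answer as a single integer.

Answer: 13

Derivation:
After 'push 0': [0]
After 'dup': [0, 0]
After 'gt': [0]
After 'neg': [0]
After 'dup': [0, 0]
After 'gt': [0]
After 'dup': [0, 0]
After 'push 13': [0, 0, 13]
After 'pick 1': [0, 0, 13, 0]
After 'pick 1': [0, 0, 13, 0, 13]
After 'pop': [0, 0, 13, 0]
After 'sub': [0, 0, 13]
After 'add': [0, 13]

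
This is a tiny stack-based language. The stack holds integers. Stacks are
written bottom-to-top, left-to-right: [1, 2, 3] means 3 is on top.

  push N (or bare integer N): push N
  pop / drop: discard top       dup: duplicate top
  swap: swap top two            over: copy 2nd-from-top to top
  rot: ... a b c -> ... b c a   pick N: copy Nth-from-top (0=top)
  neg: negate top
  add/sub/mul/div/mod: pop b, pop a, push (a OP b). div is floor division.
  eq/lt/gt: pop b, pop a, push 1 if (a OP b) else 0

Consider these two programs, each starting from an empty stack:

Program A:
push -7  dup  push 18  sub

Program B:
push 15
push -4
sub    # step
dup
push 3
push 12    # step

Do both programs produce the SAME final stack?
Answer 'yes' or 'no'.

Program A trace:
  After 'push -7': [-7]
  After 'dup': [-7, -7]
  After 'push 18': [-7, -7, 18]
  After 'sub': [-7, -25]
Program A final stack: [-7, -25]

Program B trace:
  After 'push 15': [15]
  After 'push -4': [15, -4]
  After 'sub': [19]
  After 'dup': [19, 19]
  After 'push 3': [19, 19, 3]
  After 'push 12': [19, 19, 3, 12]
Program B final stack: [19, 19, 3, 12]
Same: no

Answer: no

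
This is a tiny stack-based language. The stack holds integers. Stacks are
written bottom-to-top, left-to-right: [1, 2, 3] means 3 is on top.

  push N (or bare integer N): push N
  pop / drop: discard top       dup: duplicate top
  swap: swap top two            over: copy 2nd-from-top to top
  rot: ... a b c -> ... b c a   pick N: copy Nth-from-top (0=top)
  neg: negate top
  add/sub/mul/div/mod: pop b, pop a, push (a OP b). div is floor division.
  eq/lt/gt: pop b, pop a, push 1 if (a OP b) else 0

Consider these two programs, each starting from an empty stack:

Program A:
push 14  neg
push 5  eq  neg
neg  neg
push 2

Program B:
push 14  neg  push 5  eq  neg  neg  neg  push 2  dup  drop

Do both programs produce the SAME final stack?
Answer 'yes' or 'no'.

Program A trace:
  After 'push 14': [14]
  After 'neg': [-14]
  After 'push 5': [-14, 5]
  After 'eq': [0]
  After 'neg': [0]
  After 'neg': [0]
  After 'neg': [0]
  After 'push 2': [0, 2]
Program A final stack: [0, 2]

Program B trace:
  After 'push 14': [14]
  After 'neg': [-14]
  After 'push 5': [-14, 5]
  After 'eq': [0]
  After 'neg': [0]
  After 'neg': [0]
  After 'neg': [0]
  After 'push 2': [0, 2]
  After 'dup': [0, 2, 2]
  After 'drop': [0, 2]
Program B final stack: [0, 2]
Same: yes

Answer: yes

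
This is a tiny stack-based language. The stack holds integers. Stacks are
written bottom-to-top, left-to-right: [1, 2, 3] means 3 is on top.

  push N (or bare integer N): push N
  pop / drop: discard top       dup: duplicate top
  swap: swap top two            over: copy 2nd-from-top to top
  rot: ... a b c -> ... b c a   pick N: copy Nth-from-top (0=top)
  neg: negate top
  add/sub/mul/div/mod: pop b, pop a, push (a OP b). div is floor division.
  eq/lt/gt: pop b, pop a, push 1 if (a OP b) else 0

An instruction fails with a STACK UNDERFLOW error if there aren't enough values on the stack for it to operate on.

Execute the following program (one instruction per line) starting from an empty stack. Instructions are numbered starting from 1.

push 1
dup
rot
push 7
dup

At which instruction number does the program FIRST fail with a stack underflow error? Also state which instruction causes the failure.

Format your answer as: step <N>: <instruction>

Answer: step 3: rot

Derivation:
Step 1 ('push 1'): stack = [1], depth = 1
Step 2 ('dup'): stack = [1, 1], depth = 2
Step 3 ('rot'): needs 3 value(s) but depth is 2 — STACK UNDERFLOW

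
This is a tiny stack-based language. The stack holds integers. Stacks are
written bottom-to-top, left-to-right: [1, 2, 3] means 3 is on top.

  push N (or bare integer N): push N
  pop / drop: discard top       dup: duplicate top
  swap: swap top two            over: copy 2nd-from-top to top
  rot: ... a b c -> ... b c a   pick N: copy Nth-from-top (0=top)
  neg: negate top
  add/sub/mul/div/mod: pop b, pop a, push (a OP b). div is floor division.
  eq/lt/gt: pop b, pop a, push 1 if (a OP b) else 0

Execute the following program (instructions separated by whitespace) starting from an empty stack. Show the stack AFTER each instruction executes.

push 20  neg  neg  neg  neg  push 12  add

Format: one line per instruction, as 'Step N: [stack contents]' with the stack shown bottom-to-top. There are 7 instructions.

Step 1: [20]
Step 2: [-20]
Step 3: [20]
Step 4: [-20]
Step 5: [20]
Step 6: [20, 12]
Step 7: [32]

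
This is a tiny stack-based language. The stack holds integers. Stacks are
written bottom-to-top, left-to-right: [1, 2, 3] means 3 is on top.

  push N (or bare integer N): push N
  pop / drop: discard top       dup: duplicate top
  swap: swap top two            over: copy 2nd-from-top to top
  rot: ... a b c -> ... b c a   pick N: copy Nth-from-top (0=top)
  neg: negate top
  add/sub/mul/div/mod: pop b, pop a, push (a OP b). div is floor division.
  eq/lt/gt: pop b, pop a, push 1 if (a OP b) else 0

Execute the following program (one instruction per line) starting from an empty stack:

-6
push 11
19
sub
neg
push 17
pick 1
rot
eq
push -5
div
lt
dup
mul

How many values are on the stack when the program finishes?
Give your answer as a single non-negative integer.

Answer: 2

Derivation:
After 'push -6': stack = [-6] (depth 1)
After 'push 11': stack = [-6, 11] (depth 2)
After 'push 19': stack = [-6, 11, 19] (depth 3)
After 'sub': stack = [-6, -8] (depth 2)
After 'neg': stack = [-6, 8] (depth 2)
After 'push 17': stack = [-6, 8, 17] (depth 3)
After 'pick 1': stack = [-6, 8, 17, 8] (depth 4)
After 'rot': stack = [-6, 17, 8, 8] (depth 4)
After 'eq': stack = [-6, 17, 1] (depth 3)
After 'push -5': stack = [-6, 17, 1, -5] (depth 4)
After 'div': stack = [-6, 17, -1] (depth 3)
After 'lt': stack = [-6, 0] (depth 2)
After 'dup': stack = [-6, 0, 0] (depth 3)
After 'mul': stack = [-6, 0] (depth 2)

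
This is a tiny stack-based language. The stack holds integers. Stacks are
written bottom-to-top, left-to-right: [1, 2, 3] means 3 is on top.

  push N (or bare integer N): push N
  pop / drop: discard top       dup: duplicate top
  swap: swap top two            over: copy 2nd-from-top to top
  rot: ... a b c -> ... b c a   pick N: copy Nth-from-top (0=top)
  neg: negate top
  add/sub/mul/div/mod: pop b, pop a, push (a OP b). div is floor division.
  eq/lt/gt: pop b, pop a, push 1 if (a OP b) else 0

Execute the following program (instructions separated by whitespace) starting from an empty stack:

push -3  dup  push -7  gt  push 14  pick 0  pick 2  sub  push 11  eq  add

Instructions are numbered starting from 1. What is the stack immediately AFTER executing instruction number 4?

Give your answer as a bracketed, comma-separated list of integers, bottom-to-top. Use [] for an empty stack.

Step 1 ('push -3'): [-3]
Step 2 ('dup'): [-3, -3]
Step 3 ('push -7'): [-3, -3, -7]
Step 4 ('gt'): [-3, 1]

Answer: [-3, 1]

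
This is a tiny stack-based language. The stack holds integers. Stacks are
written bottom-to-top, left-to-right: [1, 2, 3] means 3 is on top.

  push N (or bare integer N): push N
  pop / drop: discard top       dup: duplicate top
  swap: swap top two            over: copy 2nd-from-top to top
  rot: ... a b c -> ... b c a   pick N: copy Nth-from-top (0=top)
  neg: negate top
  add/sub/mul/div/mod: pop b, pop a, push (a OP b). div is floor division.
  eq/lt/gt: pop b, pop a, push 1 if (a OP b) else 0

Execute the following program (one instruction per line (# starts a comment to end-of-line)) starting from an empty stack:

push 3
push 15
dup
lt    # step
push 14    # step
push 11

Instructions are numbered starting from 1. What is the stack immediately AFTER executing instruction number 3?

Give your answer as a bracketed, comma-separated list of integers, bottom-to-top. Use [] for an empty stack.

Answer: [3, 15, 15]

Derivation:
Step 1 ('push 3'): [3]
Step 2 ('push 15'): [3, 15]
Step 3 ('dup'): [3, 15, 15]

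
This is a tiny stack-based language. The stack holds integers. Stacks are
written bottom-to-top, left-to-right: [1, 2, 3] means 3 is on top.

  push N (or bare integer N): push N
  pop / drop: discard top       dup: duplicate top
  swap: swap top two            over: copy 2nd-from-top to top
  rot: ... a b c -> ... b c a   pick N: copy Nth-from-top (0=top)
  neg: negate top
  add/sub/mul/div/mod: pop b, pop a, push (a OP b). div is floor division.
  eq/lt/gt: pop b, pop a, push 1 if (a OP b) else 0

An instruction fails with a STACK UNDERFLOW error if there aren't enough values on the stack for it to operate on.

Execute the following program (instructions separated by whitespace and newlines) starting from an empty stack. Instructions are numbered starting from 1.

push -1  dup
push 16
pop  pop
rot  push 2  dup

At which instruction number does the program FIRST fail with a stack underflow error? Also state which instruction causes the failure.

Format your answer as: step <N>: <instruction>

Step 1 ('push -1'): stack = [-1], depth = 1
Step 2 ('dup'): stack = [-1, -1], depth = 2
Step 3 ('push 16'): stack = [-1, -1, 16], depth = 3
Step 4 ('pop'): stack = [-1, -1], depth = 2
Step 5 ('pop'): stack = [-1], depth = 1
Step 6 ('rot'): needs 3 value(s) but depth is 1 — STACK UNDERFLOW

Answer: step 6: rot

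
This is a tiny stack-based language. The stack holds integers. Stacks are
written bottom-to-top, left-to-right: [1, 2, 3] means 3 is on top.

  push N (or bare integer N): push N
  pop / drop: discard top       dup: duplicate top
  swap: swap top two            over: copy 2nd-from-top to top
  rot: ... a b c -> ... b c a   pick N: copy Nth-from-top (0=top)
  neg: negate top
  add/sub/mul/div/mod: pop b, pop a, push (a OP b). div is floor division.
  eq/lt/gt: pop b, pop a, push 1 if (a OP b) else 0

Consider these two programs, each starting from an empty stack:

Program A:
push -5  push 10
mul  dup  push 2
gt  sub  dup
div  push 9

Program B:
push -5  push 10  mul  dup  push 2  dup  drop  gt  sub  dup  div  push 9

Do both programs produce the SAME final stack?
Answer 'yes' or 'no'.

Answer: yes

Derivation:
Program A trace:
  After 'push -5': [-5]
  After 'push 10': [-5, 10]
  After 'mul': [-50]
  After 'dup': [-50, -50]
  After 'push 2': [-50, -50, 2]
  After 'gt': [-50, 0]
  After 'sub': [-50]
  After 'dup': [-50, -50]
  After 'div': [1]
  After 'push 9': [1, 9]
Program A final stack: [1, 9]

Program B trace:
  After 'push -5': [-5]
  After 'push 10': [-5, 10]
  After 'mul': [-50]
  After 'dup': [-50, -50]
  After 'push 2': [-50, -50, 2]
  After 'dup': [-50, -50, 2, 2]
  After 'drop': [-50, -50, 2]
  After 'gt': [-50, 0]
  After 'sub': [-50]
  After 'dup': [-50, -50]
  After 'div': [1]
  After 'push 9': [1, 9]
Program B final stack: [1, 9]
Same: yes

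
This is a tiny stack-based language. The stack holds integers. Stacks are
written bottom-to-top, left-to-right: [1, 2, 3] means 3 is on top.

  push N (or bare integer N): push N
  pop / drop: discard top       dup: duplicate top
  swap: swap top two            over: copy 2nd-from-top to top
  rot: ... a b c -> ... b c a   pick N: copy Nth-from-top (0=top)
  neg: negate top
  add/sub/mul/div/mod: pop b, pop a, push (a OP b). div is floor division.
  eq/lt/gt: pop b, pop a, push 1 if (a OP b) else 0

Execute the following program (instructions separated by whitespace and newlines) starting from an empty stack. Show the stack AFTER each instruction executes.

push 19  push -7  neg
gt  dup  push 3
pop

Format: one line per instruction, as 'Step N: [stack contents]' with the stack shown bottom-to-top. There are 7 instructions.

Step 1: [19]
Step 2: [19, -7]
Step 3: [19, 7]
Step 4: [1]
Step 5: [1, 1]
Step 6: [1, 1, 3]
Step 7: [1, 1]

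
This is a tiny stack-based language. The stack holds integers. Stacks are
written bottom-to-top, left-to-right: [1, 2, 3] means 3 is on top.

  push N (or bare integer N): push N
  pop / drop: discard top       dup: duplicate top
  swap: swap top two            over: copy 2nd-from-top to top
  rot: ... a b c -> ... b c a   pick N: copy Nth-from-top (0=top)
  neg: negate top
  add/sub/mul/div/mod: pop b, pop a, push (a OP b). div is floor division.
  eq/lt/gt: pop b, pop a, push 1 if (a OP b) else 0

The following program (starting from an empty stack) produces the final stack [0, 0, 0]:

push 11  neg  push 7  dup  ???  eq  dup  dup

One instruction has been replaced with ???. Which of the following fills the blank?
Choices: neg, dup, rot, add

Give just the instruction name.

Answer: add

Derivation:
Stack before ???: [-11, 7, 7]
Stack after ???:  [-11, 14]
Checking each choice:
  neg: produces [-11, 0, 0, 0]
  dup: produces [-11, 7, 1, 1, 1]
  rot: produces [7, 0, 0, 0]
  add: MATCH


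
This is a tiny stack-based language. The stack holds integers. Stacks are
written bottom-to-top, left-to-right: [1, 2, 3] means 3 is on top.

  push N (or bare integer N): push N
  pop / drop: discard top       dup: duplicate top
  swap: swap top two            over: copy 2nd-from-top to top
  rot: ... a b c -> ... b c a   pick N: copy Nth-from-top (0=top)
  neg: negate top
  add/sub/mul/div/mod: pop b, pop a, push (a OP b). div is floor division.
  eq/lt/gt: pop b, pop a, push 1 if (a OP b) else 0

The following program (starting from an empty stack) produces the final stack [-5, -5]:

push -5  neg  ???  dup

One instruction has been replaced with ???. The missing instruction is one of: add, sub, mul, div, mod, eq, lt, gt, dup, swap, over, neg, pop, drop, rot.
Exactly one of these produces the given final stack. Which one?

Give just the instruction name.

Answer: neg

Derivation:
Stack before ???: [5]
Stack after ???:  [-5]
The instruction that transforms [5] -> [-5] is: neg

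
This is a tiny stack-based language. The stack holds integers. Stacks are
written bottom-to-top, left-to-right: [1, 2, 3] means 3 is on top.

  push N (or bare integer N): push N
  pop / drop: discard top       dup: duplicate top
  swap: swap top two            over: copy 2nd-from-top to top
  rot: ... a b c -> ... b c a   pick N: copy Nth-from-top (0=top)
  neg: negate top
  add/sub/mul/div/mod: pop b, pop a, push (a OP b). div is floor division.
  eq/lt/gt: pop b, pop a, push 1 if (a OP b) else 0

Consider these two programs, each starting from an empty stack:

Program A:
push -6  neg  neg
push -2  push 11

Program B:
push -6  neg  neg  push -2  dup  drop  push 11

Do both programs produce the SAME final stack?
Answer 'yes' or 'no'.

Program A trace:
  After 'push -6': [-6]
  After 'neg': [6]
  After 'neg': [-6]
  After 'push -2': [-6, -2]
  After 'push 11': [-6, -2, 11]
Program A final stack: [-6, -2, 11]

Program B trace:
  After 'push -6': [-6]
  After 'neg': [6]
  After 'neg': [-6]
  After 'push -2': [-6, -2]
  After 'dup': [-6, -2, -2]
  After 'drop': [-6, -2]
  After 'push 11': [-6, -2, 11]
Program B final stack: [-6, -2, 11]
Same: yes

Answer: yes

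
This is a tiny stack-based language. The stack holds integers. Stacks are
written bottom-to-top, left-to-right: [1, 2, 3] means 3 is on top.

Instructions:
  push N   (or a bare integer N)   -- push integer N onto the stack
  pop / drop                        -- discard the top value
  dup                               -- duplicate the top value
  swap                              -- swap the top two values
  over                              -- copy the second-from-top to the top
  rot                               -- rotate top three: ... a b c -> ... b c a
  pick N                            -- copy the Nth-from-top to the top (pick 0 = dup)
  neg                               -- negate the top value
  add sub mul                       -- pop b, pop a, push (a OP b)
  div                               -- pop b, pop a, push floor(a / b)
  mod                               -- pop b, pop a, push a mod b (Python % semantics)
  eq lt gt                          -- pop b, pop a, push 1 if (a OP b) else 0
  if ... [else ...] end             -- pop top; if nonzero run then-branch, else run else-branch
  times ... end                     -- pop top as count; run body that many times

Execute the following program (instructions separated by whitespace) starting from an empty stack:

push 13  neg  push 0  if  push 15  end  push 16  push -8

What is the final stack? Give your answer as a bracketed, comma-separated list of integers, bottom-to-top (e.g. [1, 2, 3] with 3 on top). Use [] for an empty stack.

Answer: [-13, 16, -8]

Derivation:
After 'push 13': [13]
After 'neg': [-13]
After 'push 0': [-13, 0]
After 'if': [-13]
After 'push 16': [-13, 16]
After 'push -8': [-13, 16, -8]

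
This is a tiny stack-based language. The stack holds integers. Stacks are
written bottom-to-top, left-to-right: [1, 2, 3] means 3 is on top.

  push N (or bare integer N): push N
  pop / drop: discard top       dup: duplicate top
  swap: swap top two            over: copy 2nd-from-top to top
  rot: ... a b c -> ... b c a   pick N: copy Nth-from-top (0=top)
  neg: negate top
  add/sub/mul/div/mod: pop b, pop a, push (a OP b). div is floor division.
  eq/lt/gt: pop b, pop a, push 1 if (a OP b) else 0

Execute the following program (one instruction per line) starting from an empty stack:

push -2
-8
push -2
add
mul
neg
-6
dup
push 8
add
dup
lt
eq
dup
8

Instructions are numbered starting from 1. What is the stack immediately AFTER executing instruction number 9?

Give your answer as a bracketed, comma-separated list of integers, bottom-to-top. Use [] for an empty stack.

Step 1 ('push -2'): [-2]
Step 2 ('-8'): [-2, -8]
Step 3 ('push -2'): [-2, -8, -2]
Step 4 ('add'): [-2, -10]
Step 5 ('mul'): [20]
Step 6 ('neg'): [-20]
Step 7 ('-6'): [-20, -6]
Step 8 ('dup'): [-20, -6, -6]
Step 9 ('push 8'): [-20, -6, -6, 8]

Answer: [-20, -6, -6, 8]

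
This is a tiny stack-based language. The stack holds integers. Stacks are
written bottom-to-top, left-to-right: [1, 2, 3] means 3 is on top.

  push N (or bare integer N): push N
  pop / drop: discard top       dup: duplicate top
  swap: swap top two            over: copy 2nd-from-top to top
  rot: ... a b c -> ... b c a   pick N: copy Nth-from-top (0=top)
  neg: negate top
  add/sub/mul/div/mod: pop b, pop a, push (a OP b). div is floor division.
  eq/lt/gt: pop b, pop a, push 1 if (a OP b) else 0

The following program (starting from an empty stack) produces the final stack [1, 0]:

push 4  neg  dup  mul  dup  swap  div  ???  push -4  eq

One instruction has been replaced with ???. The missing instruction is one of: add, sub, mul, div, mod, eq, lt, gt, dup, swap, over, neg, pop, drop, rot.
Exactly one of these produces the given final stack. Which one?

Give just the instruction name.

Answer: dup

Derivation:
Stack before ???: [1]
Stack after ???:  [1, 1]
The instruction that transforms [1] -> [1, 1] is: dup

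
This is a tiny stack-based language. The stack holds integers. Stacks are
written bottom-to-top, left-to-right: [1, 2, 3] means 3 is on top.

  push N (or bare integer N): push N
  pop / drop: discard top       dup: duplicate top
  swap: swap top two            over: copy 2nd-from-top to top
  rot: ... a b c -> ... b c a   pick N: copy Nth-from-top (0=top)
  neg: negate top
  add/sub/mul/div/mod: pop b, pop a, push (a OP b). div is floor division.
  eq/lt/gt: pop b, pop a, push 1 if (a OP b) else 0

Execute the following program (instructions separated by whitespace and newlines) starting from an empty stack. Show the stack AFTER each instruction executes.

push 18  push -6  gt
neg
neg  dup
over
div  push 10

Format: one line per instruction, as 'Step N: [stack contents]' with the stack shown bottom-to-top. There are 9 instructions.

Step 1: [18]
Step 2: [18, -6]
Step 3: [1]
Step 4: [-1]
Step 5: [1]
Step 6: [1, 1]
Step 7: [1, 1, 1]
Step 8: [1, 1]
Step 9: [1, 1, 10]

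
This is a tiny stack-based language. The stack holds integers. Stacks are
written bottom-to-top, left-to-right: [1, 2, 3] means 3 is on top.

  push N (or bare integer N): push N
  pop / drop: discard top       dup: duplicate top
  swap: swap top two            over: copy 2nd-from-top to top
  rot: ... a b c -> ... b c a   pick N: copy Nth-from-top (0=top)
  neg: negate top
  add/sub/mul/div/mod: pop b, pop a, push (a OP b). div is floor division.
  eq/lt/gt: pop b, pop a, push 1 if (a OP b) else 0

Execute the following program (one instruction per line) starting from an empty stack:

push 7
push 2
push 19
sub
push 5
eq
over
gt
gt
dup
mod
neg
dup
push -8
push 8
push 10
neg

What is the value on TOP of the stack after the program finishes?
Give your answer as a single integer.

Answer: -10

Derivation:
After 'push 7': [7]
After 'push 2': [7, 2]
After 'push 19': [7, 2, 19]
After 'sub': [7, -17]
After 'push 5': [7, -17, 5]
After 'eq': [7, 0]
After 'over': [7, 0, 7]
After 'gt': [7, 0]
After 'gt': [1]
After 'dup': [1, 1]
After 'mod': [0]
After 'neg': [0]
After 'dup': [0, 0]
After 'push -8': [0, 0, -8]
After 'push 8': [0, 0, -8, 8]
After 'push 10': [0, 0, -8, 8, 10]
After 'neg': [0, 0, -8, 8, -10]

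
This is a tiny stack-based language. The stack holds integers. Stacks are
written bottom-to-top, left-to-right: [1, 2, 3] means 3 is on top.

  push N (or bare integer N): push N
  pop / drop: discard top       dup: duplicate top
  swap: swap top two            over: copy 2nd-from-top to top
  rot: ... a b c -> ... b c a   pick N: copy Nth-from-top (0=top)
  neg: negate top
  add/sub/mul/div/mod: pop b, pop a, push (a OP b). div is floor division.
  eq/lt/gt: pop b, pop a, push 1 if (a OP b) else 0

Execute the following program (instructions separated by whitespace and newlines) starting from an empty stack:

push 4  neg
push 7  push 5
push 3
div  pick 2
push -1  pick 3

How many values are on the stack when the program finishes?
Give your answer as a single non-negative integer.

After 'push 4': stack = [4] (depth 1)
After 'neg': stack = [-4] (depth 1)
After 'push 7': stack = [-4, 7] (depth 2)
After 'push 5': stack = [-4, 7, 5] (depth 3)
After 'push 3': stack = [-4, 7, 5, 3] (depth 4)
After 'div': stack = [-4, 7, 1] (depth 3)
After 'pick 2': stack = [-4, 7, 1, -4] (depth 4)
After 'push -1': stack = [-4, 7, 1, -4, -1] (depth 5)
After 'pick 3': stack = [-4, 7, 1, -4, -1, 7] (depth 6)

Answer: 6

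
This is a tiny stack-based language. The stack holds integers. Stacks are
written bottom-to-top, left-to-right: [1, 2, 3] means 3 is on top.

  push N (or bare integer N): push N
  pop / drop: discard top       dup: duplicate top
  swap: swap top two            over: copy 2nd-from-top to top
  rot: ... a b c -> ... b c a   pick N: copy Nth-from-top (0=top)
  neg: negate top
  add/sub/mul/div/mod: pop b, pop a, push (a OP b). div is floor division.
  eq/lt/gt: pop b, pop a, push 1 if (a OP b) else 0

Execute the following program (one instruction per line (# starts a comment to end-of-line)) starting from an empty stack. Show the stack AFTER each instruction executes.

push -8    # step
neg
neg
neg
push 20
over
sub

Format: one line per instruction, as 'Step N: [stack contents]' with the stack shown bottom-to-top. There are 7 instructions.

Step 1: [-8]
Step 2: [8]
Step 3: [-8]
Step 4: [8]
Step 5: [8, 20]
Step 6: [8, 20, 8]
Step 7: [8, 12]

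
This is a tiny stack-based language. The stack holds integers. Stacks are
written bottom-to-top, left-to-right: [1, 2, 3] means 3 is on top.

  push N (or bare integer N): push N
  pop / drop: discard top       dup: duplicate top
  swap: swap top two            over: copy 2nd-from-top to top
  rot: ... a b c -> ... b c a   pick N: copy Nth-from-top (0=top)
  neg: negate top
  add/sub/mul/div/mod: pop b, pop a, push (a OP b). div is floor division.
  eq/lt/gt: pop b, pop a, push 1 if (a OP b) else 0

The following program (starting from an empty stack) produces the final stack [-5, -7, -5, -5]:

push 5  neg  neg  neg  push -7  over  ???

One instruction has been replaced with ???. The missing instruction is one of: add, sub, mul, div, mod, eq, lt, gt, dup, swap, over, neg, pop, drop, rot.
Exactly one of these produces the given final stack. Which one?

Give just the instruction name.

Answer: dup

Derivation:
Stack before ???: [-5, -7, -5]
Stack after ???:  [-5, -7, -5, -5]
The instruction that transforms [-5, -7, -5] -> [-5, -7, -5, -5] is: dup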